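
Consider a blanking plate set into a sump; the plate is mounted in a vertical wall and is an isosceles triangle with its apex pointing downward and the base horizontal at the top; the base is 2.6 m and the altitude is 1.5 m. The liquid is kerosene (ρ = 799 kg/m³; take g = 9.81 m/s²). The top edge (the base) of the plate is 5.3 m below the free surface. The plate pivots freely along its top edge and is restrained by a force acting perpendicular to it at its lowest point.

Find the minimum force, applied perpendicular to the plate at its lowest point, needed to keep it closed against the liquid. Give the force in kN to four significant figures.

γ = ρg = 799 × 9.81 / 1000 = 7.83819 kN/m³.
With the apex down, the centroid sits h/3 = 1.5/3 = 0.5 m below the base (the top edge), so the centroid depth is h_c = 5.3 + 0.5 = 5.8 m.
A = ½ × 2.6 × 1.5 = 1.95 m².
Resultant F = γ·h_c·A = 7.83819 × 5.8 × 1.95 = 88.6499 kN.
I_c = b·h³/36 = 2.6 × 1.5³/36 = 0.24375 m⁴.
Centre of pressure: y_p = y_c + I_c/(y_c·A) = 5.8 + 0.24375/(5.8 × 1.95) = 5.8 + 0.0215517 = 5.82155 m along the plane.
The resultant acts 0.5 + 0.0215517 = 0.521552 m (along the plate) below the hinge at the top edge, so the moment about the hinge is M = F × 0.521552 = 88.6499 × 0.521552 = 46.2355 kN·m.
A normal force at the bottom, 1.5 m from the hinge, must supply this moment: P = 46.2355/1.5 = 30.8237 kN.

P ≈ 30.82 kN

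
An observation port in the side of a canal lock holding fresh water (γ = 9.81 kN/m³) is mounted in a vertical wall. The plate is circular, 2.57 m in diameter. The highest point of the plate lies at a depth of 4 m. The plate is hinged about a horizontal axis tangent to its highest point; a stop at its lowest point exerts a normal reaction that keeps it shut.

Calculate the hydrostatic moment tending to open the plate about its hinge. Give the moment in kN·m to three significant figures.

γ = 9.81 kN/m³.
The centroid is at the centre, 1.285 m below the top of the plate, so the centroid depth is h_c = 4 + 1.285 = 5.285 m.
A = π(1.285)² = 5.18748 m².
Resultant F = γ·h_c·A = 9.81 × 5.285 × 5.18748 = 268.949 kN.
I_c = πr⁴/4 = π × 1.285⁴/4 = 2.14142 m⁴.
Centre of pressure: y_p = y_c + I_c/(y_c·A) = 5.285 + 2.14142/(5.285 × 5.18748) = 5.285 + 0.0781089 = 5.36311 m along the plane.
The resultant acts 1.285 + 0.0781089 = 1.36311 m (along the plate) below the hinge at the top edge, so the moment about the hinge is M = F × 1.36311 = 268.949 × 1.36311 = 366.607 kN·m.

M ≈ 367 kN·m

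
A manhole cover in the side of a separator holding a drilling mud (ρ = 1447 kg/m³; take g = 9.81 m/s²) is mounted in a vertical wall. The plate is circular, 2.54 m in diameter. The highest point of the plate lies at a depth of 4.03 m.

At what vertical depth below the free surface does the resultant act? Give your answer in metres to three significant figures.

h_p = 5.38 m

γ = ρg = 1447 × 9.81 / 1000 = 14.19507 kN/m³.
The centroid is at the centre, 1.27 m below the top of the plate, so the centroid depth is h_c = 4.03 + 1.27 = 5.3 m.
A = π(1.27)² = 5.06707 m².
Resultant F = γ·h_c·A = 14.19507 × 5.3 × 5.06707 = 381.215 kN.
I_c = πr⁴/4 = π × 1.27⁴/4 = 2.04317 m⁴.
Centre of pressure: y_p = y_c + I_c/(y_c·A) = 5.3 + 2.04317/(5.3 × 5.06707) = 5.3 + 0.0760802 = 5.37608 m along the plane.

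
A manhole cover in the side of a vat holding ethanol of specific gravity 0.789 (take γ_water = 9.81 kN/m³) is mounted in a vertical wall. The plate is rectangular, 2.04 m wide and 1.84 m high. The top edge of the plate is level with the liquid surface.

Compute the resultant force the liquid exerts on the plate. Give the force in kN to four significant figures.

F ≈ 26.73 kN

γ = 0.789 × 9.81 = 7.74009 kN/m³.
The centroid lies 1.84/2 = 0.92 m below the top edge, so the centroid depth is h_c = 0.92 m.
A = 2.04 × 1.84 = 3.7536 m².
Resultant F = γ·h_c·A = 7.74009 × 0.92 × 3.7536 = 26.7289 kN.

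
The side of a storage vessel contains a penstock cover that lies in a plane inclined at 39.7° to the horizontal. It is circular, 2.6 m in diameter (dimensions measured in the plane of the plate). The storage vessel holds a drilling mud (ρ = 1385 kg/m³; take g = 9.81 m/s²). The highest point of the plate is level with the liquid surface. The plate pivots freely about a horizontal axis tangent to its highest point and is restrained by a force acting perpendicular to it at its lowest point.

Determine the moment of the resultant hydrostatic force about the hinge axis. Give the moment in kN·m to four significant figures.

γ = ρg = 1385 × 9.81 / 1000 = 13.58685 kN/m³.
Let θ = 39.7° be the plate's angle to the horizontal; measure y along the incline from where the plane meets the free surface. Vertical depth h = y·sinθ with sinθ = 0.638768.
The centroid is at the centre, 1.3 m below the top of the plate, so y_c = 1.3 m and h_c = 1.3 × 0.638768 = 0.830398 m.
A = π(1.3)² = 5.30929 m².
Resultant F = γ·h_c·A = 13.58685 × 0.830398 × 5.30929 = 59.902 kN.
I_c = πr⁴/4 = π × 1.3⁴/4 = 2.24318 m⁴.
Centre of pressure: y_p = y_c + I_c/(y_c·A) = 1.3 + 2.24318/(1.3 × 5.30929) = 1.3 + 0.325001 = 1.625 m along the plane.
The resultant acts 1.3 + 0.325001 = 1.625 m (along the plate) below the hinge at the top edge, so the moment about the hinge is M = F × 1.625 = 59.902 × 1.625 = 97.3407 kN·m.

M ≈ 97.34 kN·m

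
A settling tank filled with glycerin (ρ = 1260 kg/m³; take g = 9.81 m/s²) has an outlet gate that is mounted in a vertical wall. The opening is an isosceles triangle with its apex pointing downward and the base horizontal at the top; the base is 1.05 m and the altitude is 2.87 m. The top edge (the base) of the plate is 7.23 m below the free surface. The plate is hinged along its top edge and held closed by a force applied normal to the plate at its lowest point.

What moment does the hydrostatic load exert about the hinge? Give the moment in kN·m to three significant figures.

γ = ρg = 1260 × 9.81 / 1000 = 12.3606 kN/m³.
With the apex down, the centroid sits h/3 = 2.87/3 = 0.956667 m below the base (the top edge), so the centroid depth is h_c = 7.23 + 0.956667 = 8.18667 m.
A = ½ × 1.05 × 2.87 = 1.50675 m².
Resultant F = γ·h_c·A = 12.3606 × 8.18667 × 1.50675 = 152.471 kN.
I_c = b·h³/36 = 1.05 × 2.87³/36 = 0.689497 m⁴.
Centre of pressure: y_p = y_c + I_c/(y_c·A) = 8.18667 + 0.689497/(8.18667 × 1.50675) = 8.18667 + 0.0558964 = 8.24257 m along the plane.
The resultant acts 0.956667 + 0.0558964 = 1.01256 m (along the plate) below the hinge at the top edge, so the moment about the hinge is M = F × 1.01256 = 152.471 × 1.01256 = 154.386 kN·m.

M ≈ 154 kN·m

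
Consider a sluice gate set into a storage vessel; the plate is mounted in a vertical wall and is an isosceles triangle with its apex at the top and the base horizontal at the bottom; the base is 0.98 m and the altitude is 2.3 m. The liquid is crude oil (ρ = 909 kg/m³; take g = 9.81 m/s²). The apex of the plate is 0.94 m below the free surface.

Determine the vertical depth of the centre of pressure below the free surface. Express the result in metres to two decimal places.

h_p = 2.59 m

γ = ρg = 909 × 9.81 / 1000 = 8.91729 kN/m³.
With the apex up, the centroid sits 2h/3 = 2 × 2.3/3 = 1.53333 m below the apex, so the centroid depth is h_c = 0.94 + 1.53333 = 2.47333 m.
A = ½ × 0.98 × 2.3 = 1.127 m².
Resultant F = γ·h_c·A = 8.91729 × 2.47333 × 1.127 = 24.8564 kN.
I_c = b·h³/36 = 0.98 × 2.3³/36 = 0.331213 m⁴.
Centre of pressure: y_p = y_c + I_c/(y_c·A) = 2.47333 + 0.331213/(2.47333 × 1.127) = 2.47333 + 0.118823 = 2.59215 m along the plane.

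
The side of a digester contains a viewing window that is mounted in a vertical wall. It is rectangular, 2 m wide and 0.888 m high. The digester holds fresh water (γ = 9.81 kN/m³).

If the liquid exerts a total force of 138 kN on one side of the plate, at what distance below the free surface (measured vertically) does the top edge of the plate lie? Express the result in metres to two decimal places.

d_top ≈ 7.48 m

γ = 9.81 kN/m³.
A = 2 × 0.888 = 1.776 m².
From F = γ·h_c·A, the centroid depth is h_c = 138/(9.81 × 1.776) = 7.92076 m.
The centroid lies 0.888/2 = 0.444 m below the top edge, so the top edge sits at h_top = 7.92076 − 0.444 = 7.47676 m below the surface.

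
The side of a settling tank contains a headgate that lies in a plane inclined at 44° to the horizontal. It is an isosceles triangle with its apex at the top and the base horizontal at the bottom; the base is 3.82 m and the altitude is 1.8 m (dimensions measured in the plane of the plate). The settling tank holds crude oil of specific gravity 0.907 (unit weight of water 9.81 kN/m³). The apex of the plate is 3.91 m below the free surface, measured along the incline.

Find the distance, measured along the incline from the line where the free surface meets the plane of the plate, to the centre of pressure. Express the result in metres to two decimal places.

γ = 0.907 × 9.81 = 8.89767 kN/m³.
Let θ = 44° be the plate's angle to the horizontal; measure y along the incline from where the plane meets the free surface. Vertical depth h = y·sinθ with sinθ = 0.694658.
With the apex up, the centroid sits 2h/3 = 2 × 1.8/3 = 1.2 m below the apex, so y_c = 3.91 + 1.2 = 5.11 m and h_c = 5.11 × 0.694658 = 3.5497 m.
A = ½ × 3.82 × 1.8 = 3.438 m².
Resultant F = γ·h_c·A = 8.89767 × 3.5497 × 3.438 = 108.586 kN.
I_c = b·h³/36 = 3.82 × 1.8³/36 = 0.61884 m⁴.
Centre of pressure: y_p = y_c + I_c/(y_c·A) = 5.11 + 0.61884/(5.11 × 3.438) = 5.11 + 0.035225 = 5.14522 m along the plane.

y_p = 5.15 m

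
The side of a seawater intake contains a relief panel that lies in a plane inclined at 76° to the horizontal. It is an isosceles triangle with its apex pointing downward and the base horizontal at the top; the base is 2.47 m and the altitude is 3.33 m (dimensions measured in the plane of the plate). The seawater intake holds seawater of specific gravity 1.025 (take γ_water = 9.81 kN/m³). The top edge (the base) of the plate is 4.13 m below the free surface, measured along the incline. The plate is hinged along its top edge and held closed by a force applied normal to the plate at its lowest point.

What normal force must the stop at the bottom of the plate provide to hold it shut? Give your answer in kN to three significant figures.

P ≈ 77.5 kN

γ = 1.025 × 9.81 = 10.05525 kN/m³.
Let θ = 76° be the plate's angle to the horizontal; measure y along the incline from where the plane meets the free surface. Vertical depth h = y·sinθ with sinθ = 0.970296.
With the apex down, the centroid sits h/3 = 3.33/3 = 1.11 m below the base (the top edge), so y_c = 4.13 + 1.11 = 5.24 m and h_c = 5.24 × 0.970296 = 5.08435 m.
A = ½ × 2.47 × 3.33 = 4.11255 m².
Resultant F = γ·h_c·A = 10.05525 × 5.08435 × 4.11255 = 210.252 kN.
I_c = b·h³/36 = 2.47 × 3.33³/36 = 2.53354 m⁴.
Centre of pressure: y_p = y_c + I_c/(y_c·A) = 5.24 + 2.53354/(5.24 × 4.11255) = 5.24 + 0.117567 = 5.35757 m along the plane.
The resultant acts 1.11 + 0.117567 = 1.22757 m (along the plate) below the hinge at the top edge, so the moment about the hinge is M = F × 1.22757 = 210.252 × 1.22757 = 258.099 kN·m.
A normal force at the bottom, 3.33 m from the hinge, must supply this moment: P = 258.099/3.33 = 77.5072 kN.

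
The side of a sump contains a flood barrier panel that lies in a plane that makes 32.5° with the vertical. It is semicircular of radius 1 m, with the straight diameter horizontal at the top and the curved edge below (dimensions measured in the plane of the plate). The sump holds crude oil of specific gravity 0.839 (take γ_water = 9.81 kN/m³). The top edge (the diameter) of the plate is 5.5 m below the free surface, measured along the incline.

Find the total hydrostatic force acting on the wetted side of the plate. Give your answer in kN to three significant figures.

F ≈ 64.6 kN

γ = 0.839 × 9.81 = 8.23059 kN/m³.
The plate makes 32.5° with the vertical, i.e. θ = 90° − 32.5° = 57.5° to the horizontal. Measuring y along the incline from the free-surface line, vertical depth h = y·sinθ with sinθ = 0.843391.
The centroid of a semicircle lies 4r/(3π) = 0.424413 m from the diameter, here below the top edge, so y_c = 5.5 + 0.424413 = 5.92441 m and h_c = 5.92441 × 0.843391 = 4.99659 m.
A = πr²/2 = π × 1²/2 = 1.5708 m².
Resultant F = γ·h_c·A = 8.23059 × 4.99659 × 1.5708 = 64.599 kN.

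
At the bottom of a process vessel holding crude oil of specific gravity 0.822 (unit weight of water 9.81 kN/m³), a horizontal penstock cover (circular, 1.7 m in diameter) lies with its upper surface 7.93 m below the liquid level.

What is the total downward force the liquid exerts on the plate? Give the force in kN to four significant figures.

γ = 0.822 × 9.81 = 8.06382 kN/m³.
The plate is horizontal, so pressure is uniform at p = γ·h = 8.06382 × 7.93 = 63.9461 kN/m².
A = π(0.85)² = 2.2698 m².
F = p·A = 63.9461 × 2.2698 = 145.145 kN.

F ≈ 145.1 kN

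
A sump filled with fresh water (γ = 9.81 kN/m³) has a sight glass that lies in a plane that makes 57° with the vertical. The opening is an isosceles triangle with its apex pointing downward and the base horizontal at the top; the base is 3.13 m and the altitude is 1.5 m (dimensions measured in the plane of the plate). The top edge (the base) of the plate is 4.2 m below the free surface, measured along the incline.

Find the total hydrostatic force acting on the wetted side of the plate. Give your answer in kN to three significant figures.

F ≈ 58.9 kN

γ = 9.81 kN/m³.
The plate makes 57° with the vertical, i.e. θ = 90° − 57° = 33° to the horizontal. Measuring y along the incline from the free-surface line, vertical depth h = y·sinθ with sinθ = 0.544639.
With the apex down, the centroid sits h/3 = 1.5/3 = 0.5 m below the base (the top edge), so y_c = 4.2 + 0.5 = 4.7 m and h_c = 4.7 × 0.544639 = 2.5598 m.
A = ½ × 3.13 × 1.5 = 2.3475 m².
Resultant F = γ·h_c·A = 9.81 × 2.5598 × 2.3475 = 58.9496 kN.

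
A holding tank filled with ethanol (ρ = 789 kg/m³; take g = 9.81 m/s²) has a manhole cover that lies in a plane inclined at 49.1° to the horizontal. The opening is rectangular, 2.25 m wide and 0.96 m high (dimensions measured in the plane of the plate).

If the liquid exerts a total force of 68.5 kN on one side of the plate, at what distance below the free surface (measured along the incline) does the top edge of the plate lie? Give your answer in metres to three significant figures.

y_top ≈ 4.94 m

γ = ρg = 789 × 9.81 / 1000 = 7.74009 kN/m³.
A = 2.25 × 0.96 = 2.16 m².
From F = γ·h_c·A, the centroid depth is h_c = 68.5/(7.74009 × 2.16) = 4.09723 m.
Let θ = 49.1° be the plate's angle to the horizontal; measure y along the incline from where the plane meets the free surface. Vertical depth h = y·sinθ with sinθ = 0.755853.
Along the incline, y_c = h_c/sinθ = 4.09723/0.755853 = 5.42067 m.
The centroid lies 0.96/2 = 0.48 m below the top edge, so the top edge sits at y_top = 5.42067 − 0.48 = 4.94067 m along the incline.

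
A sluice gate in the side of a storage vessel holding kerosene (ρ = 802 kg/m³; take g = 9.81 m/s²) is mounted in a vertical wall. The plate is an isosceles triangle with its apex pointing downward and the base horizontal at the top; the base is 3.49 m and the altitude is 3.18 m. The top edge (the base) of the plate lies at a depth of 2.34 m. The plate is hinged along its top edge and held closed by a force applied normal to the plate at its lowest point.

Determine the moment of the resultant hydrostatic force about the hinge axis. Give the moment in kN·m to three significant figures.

γ = ρg = 802 × 9.81 / 1000 = 7.86762 kN/m³.
With the apex down, the centroid sits h/3 = 3.18/3 = 1.06 m below the base (the top edge), so the centroid depth is h_c = 2.34 + 1.06 = 3.4 m.
A = ½ × 3.49 × 3.18 = 5.5491 m².
Resultant F = γ·h_c·A = 7.86762 × 3.4 × 5.5491 = 148.438 kN.
I_c = b·h³/36 = 3.49 × 3.18³/36 = 3.11748 m⁴.
Centre of pressure: y_p = y_c + I_c/(y_c·A) = 3.4 + 3.11748/(3.4 × 5.5491) = 3.4 + 0.165235 = 3.56523 m along the plane.
The resultant acts 1.06 + 0.165235 = 1.22524 m (along the plate) below the hinge at the top edge, so the moment about the hinge is M = F × 1.22524 = 148.438 × 1.22524 = 181.872 kN·m.

M ≈ 182 kN·m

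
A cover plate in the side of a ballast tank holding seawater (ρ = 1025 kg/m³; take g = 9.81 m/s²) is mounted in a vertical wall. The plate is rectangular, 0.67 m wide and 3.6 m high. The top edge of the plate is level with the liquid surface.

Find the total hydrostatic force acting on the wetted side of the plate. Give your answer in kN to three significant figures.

F ≈ 43.7 kN

γ = ρg = 1025 × 9.81 / 1000 = 10.05525 kN/m³.
The centroid lies 3.6/2 = 1.8 m below the top edge, so the centroid depth is h_c = 1.8 m.
A = 0.67 × 3.6 = 2.412 m².
Resultant F = γ·h_c·A = 10.05525 × 1.8 × 2.412 = 43.6559 kN.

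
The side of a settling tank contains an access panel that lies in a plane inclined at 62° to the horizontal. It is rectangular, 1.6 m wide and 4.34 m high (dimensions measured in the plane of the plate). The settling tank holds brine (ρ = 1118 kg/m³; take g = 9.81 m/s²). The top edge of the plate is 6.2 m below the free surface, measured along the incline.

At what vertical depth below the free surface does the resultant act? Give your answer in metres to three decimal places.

γ = ρg = 1118 × 9.81 / 1000 = 10.96758 kN/m³.
Let θ = 62° be the plate's angle to the horizontal; measure y along the incline from where the plane meets the free surface. Vertical depth h = y·sinθ with sinθ = 0.882948.
The centroid lies 4.34/2 = 2.17 m below the top edge, so y_c = 6.2 + 2.17 = 8.37 m and h_c = 8.37 × 0.882948 = 7.39027 m.
A = 1.6 × 4.34 = 6.944 m².
Resultant F = γ·h_c·A = 10.96758 × 7.39027 × 6.944 = 562.835 kN.
I_c = b·h³/12 = 1.6 × 4.34³/12 = 10.8995 m⁴.
Centre of pressure: y_p = y_c + I_c/(y_c·A) = 8.37 + 10.8995/(8.37 × 6.944) = 8.37 + 0.18753 = 8.55753 m along the plane.
Vertically, h_p = y_p·sinθ = 8.55753 × 0.882948 = 7.55585 m.

h_p = 7.556 m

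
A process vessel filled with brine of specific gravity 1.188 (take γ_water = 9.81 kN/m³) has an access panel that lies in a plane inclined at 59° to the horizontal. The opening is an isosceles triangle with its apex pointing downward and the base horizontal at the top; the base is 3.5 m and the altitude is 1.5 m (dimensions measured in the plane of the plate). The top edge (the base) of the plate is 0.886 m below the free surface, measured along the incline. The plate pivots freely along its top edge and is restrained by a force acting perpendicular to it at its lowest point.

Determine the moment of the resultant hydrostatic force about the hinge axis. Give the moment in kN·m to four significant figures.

M ≈ 21.45 kN·m

γ = 1.188 × 9.81 = 11.65428 kN/m³.
Let θ = 59° be the plate's angle to the horizontal; measure y along the incline from where the plane meets the free surface. Vertical depth h = y·sinθ with sinθ = 0.857167.
With the apex down, the centroid sits h/3 = 1.5/3 = 0.5 m below the base (the top edge), so y_c = 0.886 + 0.5 = 1.386 m and h_c = 1.386 × 0.857167 = 1.18803 m.
A = ½ × 3.5 × 1.5 = 2.625 m².
Resultant F = γ·h_c·A = 11.65428 × 1.18803 × 2.625 = 36.3448 kN.
I_c = b·h³/36 = 3.5 × 1.5³/36 = 0.328125 m⁴.
Centre of pressure: y_p = y_c + I_c/(y_c·A) = 1.386 + 0.328125/(1.386 × 2.625) = 1.386 + 0.0901876 = 1.47619 m along the plane.
The resultant acts 0.5 + 0.0901876 = 0.590188 m (along the plate) below the hinge at the top edge, so the moment about the hinge is M = F × 0.590188 = 36.3448 × 0.590188 = 21.4503 kN·m.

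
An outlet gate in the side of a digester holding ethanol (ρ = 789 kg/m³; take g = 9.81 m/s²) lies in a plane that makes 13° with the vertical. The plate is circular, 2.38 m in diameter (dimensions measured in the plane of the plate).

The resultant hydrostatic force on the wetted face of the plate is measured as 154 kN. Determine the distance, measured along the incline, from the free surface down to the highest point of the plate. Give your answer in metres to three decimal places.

γ = ρg = 789 × 9.81 / 1000 = 7.74009 kN/m³.
A = π(1.19)² = 4.44881 m².
From F = γ·h_c·A, the centroid depth is h_c = 154/(7.74009 × 4.44881) = 4.4723 m.
The plate makes 13° with the vertical, i.e. θ = 90° − 13° = 77° to the horizontal. Measuring y along the incline from the free-surface line, vertical depth h = y·sinθ with sinθ = 0.974370.
Along the incline, y_c = h_c/sinθ = 4.4723/0.974370 = 4.58994 m.
The centroid is at the centre, 1.19 m below the top of the plate, so the highest point sits at y_top = 4.58994 − 1.19 = 3.39994 m along the incline.

y_top ≈ 3.400 m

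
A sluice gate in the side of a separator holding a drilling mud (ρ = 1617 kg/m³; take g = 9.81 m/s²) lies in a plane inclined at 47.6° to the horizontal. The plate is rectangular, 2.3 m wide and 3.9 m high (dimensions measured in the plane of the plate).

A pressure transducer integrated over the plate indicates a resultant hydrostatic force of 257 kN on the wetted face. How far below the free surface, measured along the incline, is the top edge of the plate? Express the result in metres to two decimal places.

γ = ρg = 1617 × 9.81 / 1000 = 15.86277 kN/m³.
A = 2.3 × 3.9 = 8.97 m².
From F = γ·h_c·A, the centroid depth is h_c = 257/(15.86277 × 8.97) = 1.80618 m.
Let θ = 47.6° be the plate's angle to the horizontal; measure y along the incline from where the plane meets the free surface. Vertical depth h = y·sinθ with sinθ = 0.738455.
Along the incline, y_c = h_c/sinθ = 1.80618/0.738455 = 2.44589 m.
The centroid lies 3.9/2 = 1.95 m below the top edge, so the top edge sits at y_top = 2.44589 − 1.95 = 0.49589 m along the incline.

y_top ≈ 0.50 m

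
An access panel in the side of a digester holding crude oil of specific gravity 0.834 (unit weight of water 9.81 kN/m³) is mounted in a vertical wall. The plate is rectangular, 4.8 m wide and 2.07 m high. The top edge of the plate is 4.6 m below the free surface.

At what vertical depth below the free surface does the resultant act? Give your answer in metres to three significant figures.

γ = 0.834 × 9.81 = 8.18154 kN/m³.
The centroid lies 2.07/2 = 1.035 m below the top edge, so the centroid depth is h_c = 4.6 + 1.035 = 5.635 m.
A = 4.8 × 2.07 = 9.936 m².
Resultant F = γ·h_c·A = 8.18154 × 5.635 × 9.936 = 458.079 kN.
I_c = b·h³/12 = 4.8 × 2.07³/12 = 3.5479 m⁴.
Centre of pressure: y_p = y_c + I_c/(y_c·A) = 5.635 + 3.5479/(5.635 × 9.936) = 5.635 + 0.0633674 = 5.69837 m along the plane.

h_p = 5.70 m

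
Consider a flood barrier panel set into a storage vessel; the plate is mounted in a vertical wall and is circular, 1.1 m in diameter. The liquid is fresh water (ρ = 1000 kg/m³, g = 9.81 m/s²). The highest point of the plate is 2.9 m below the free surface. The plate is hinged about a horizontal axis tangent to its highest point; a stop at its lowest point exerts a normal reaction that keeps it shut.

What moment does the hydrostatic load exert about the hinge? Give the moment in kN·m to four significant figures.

γ = ρg = 1000 × 9.81 = 9810 N/m³ = 9.81 kN/m³.
The centroid is at the centre, 0.55 m below the top of the plate, so the centroid depth is h_c = 2.9 + 0.55 = 3.45 m.
A = π(0.55)² = 0.950332 m².
Resultant F = γ·h_c·A = 9.81 × 3.45 × 0.950332 = 32.1635 kN.
I_c = πr⁴/4 = π × 0.55⁴/4 = 0.0718688 m⁴.
Centre of pressure: y_p = y_c + I_c/(y_c·A) = 3.45 + 0.0718688/(3.45 × 0.950332) = 3.45 + 0.0219203 = 3.47192 m along the plane.
The resultant acts 0.55 + 0.0219203 = 0.57192 m (along the plate) below the hinge at the top edge, so the moment about the hinge is M = F × 0.57192 = 32.1635 × 0.57192 = 18.3949 kN·m.

M ≈ 18.39 kN·m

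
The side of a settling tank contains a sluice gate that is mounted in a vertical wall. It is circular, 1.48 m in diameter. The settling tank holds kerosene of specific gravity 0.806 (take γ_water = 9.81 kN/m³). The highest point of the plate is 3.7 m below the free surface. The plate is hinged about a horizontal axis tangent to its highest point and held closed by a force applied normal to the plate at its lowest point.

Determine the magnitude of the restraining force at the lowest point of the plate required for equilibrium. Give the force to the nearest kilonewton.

P ≈ 31 kN

γ = 0.806 × 9.81 = 7.90686 kN/m³.
The centroid is at the centre, 0.74 m below the top of the plate, so the centroid depth is h_c = 3.7 + 0.74 = 4.44 m.
A = π(0.74)² = 1.72034 m².
Resultant F = γ·h_c·A = 7.90686 × 4.44 × 1.72034 = 60.395 kN.
I_c = πr⁴/4 = π × 0.74⁴/4 = 0.235514 m⁴.
Centre of pressure: y_p = y_c + I_c/(y_c·A) = 4.44 + 0.235514/(4.44 × 1.72034) = 4.44 + 0.0308333 = 4.47083 m along the plane.
The resultant acts 0.74 + 0.0308333 = 0.770833 m (along the plate) below the hinge at the top edge, so the moment about the hinge is M = F × 0.770833 = 60.395 × 0.770833 = 46.5545 kN·m.
A normal force at the bottom, 1.48 m from the hinge, must supply this moment: P = 46.5545/1.48 = 31.4557 kN.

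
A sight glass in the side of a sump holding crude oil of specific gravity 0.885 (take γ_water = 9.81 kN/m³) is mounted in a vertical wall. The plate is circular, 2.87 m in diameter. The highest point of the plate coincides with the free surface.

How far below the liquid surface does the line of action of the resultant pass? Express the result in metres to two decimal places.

γ = 0.885 × 9.81 = 8.68185 kN/m³.
The centroid is at the centre, 1.435 m below the top of the plate, so the centroid depth is h_c = 1.435 m.
A = π(1.435)² = 6.46925 m².
Resultant F = γ·h_c·A = 8.68185 × 1.435 × 6.46925 = 80.5969 kN.
I_c = πr⁴/4 = π × 1.435⁴/4 = 3.33041 m⁴.
Centre of pressure: y_p = y_c + I_c/(y_c·A) = 1.435 + 3.33041/(1.435 × 6.46925) = 1.435 + 0.35875 = 1.79375 m along the plane.

h_p = 1.79 m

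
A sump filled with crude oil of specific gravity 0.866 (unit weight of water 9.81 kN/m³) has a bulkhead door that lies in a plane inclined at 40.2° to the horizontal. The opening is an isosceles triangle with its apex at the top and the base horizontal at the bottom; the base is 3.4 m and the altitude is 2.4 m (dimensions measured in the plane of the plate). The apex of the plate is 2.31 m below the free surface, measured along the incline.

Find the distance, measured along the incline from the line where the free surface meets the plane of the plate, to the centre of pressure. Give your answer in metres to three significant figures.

γ = 0.866 × 9.81 = 8.49546 kN/m³.
Let θ = 40.2° be the plate's angle to the horizontal; measure y along the incline from where the plane meets the free surface. Vertical depth h = y·sinθ with sinθ = 0.645458.
With the apex up, the centroid sits 2h/3 = 2 × 2.4/3 = 1.6 m below the apex, so y_c = 2.31 + 1.6 = 3.91 m and h_c = 3.91 × 0.645458 = 2.52374 m.
A = ½ × 3.4 × 2.4 = 4.08 m².
Resultant F = γ·h_c·A = 8.49546 × 2.52374 × 4.08 = 87.4766 kN.
I_c = b·h³/36 = 3.4 × 2.4³/36 = 1.3056 m⁴.
Centre of pressure: y_p = y_c + I_c/(y_c·A) = 3.91 + 1.3056/(3.91 × 4.08) = 3.91 + 0.0818414 = 3.99184 m along the plane.

y_p = 3.99 m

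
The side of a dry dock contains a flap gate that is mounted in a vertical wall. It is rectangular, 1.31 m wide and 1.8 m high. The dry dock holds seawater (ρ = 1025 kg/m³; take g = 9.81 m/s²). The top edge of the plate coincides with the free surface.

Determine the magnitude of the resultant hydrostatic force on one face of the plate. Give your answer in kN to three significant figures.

γ = ρg = 1025 × 9.81 / 1000 = 10.05525 kN/m³.
The centroid lies 1.8/2 = 0.9 m below the top edge, so the centroid depth is h_c = 0.9 m.
A = 1.31 × 1.8 = 2.358 m².
Resultant F = γ·h_c·A = 10.05525 × 0.9 × 2.358 = 21.3393 kN.

F ≈ 21.3 kN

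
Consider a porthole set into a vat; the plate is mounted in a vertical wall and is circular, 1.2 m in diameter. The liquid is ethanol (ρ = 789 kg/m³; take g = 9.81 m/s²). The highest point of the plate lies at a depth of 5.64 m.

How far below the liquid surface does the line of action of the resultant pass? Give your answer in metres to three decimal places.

h_p = 6.254 m

γ = ρg = 789 × 9.81 / 1000 = 7.74009 kN/m³.
The centroid is at the centre, 0.6 m below the top of the plate, so the centroid depth is h_c = 5.64 + 0.6 = 6.24 m.
A = π(0.6)² = 1.13097 m².
Resultant F = γ·h_c·A = 7.74009 × 6.24 × 1.13097 = 54.6238 kN.
I_c = πr⁴/4 = π × 0.6⁴/4 = 0.101788 m⁴.
Centre of pressure: y_p = y_c + I_c/(y_c·A) = 6.24 + 0.101788/(6.24 × 1.13097) = 6.24 + 0.0144232 = 6.25442 m along the plane.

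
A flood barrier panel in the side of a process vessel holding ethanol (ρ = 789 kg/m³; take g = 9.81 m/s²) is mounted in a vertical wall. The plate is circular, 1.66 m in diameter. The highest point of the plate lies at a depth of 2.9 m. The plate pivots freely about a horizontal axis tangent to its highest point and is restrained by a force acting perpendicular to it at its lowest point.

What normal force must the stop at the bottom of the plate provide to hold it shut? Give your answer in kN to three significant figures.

γ = ρg = 789 × 9.81 / 1000 = 7.74009 kN/m³.
The centroid is at the centre, 0.83 m below the top of the plate, so the centroid depth is h_c = 2.9 + 0.83 = 3.73 m.
A = π(0.83)² = 2.16424 m².
Resultant F = γ·h_c·A = 7.74009 × 3.73 × 2.16424 = 62.4828 kN.
I_c = πr⁴/4 = π × 0.83⁴/4 = 0.372737 m⁴.
Centre of pressure: y_p = y_c + I_c/(y_c·A) = 3.73 + 0.372737/(3.73 × 2.16424) = 3.73 + 0.046173 = 3.77617 m along the plane.
The resultant acts 0.83 + 0.046173 = 0.876173 m (along the plate) below the hinge at the top edge, so the moment about the hinge is M = F × 0.876173 = 62.4828 × 0.876173 = 54.7457 kN·m.
A normal force at the bottom, 1.66 m from the hinge, must supply this moment: P = 54.7457/1.66 = 32.9793 kN.

P ≈ 33.0 kN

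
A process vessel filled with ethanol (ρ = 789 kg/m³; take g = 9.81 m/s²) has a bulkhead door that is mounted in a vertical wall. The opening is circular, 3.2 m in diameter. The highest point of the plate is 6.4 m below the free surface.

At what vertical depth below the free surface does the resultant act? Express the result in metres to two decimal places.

h_p = 8.08 m

γ = ρg = 789 × 9.81 / 1000 = 7.74009 kN/m³.
The centroid is at the centre, 1.6 m below the top of the plate, so the centroid depth is h_c = 6.4 + 1.6 = 8 m.
A = π(1.6)² = 8.04248 m².
Resultant F = γ·h_c·A = 7.74009 × 8 × 8.04248 = 497.996 kN.
I_c = πr⁴/4 = π × 1.6⁴/4 = 5.14719 m⁴.
Centre of pressure: y_p = y_c + I_c/(y_c·A) = 8 + 5.14719/(8 × 8.04248) = 8 + 0.08 = 8.08 m along the plane.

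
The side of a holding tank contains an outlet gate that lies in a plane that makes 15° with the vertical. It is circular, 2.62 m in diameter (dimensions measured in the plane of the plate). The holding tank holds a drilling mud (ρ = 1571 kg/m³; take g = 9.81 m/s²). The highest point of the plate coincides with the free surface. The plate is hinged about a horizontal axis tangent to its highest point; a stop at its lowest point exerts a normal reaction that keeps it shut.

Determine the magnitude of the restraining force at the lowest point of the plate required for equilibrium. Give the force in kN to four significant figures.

P ≈ 65.71 kN

γ = ρg = 1571 × 9.81 / 1000 = 15.41151 kN/m³.
The plate makes 15° with the vertical, i.e. θ = 90° − 15° = 75° to the horizontal. Measuring y along the incline from the free-surface line, vertical depth h = y·sinθ with sinθ = 0.965926.
The centroid is at the centre, 1.31 m below the top of the plate, so y_c = 1.31 m and h_c = 1.31 × 0.965926 = 1.26536 m.
A = π(1.31)² = 5.39129 m².
Resultant F = γ·h_c·A = 15.41151 × 1.26536 × 5.39129 = 105.136 kN.
I_c = πr⁴/4 = π × 1.31⁴/4 = 2.313 m⁴.
Centre of pressure: y_p = y_c + I_c/(y_c·A) = 1.31 + 2.313/(1.31 × 5.39129) = 1.31 + 0.3275 = 1.6375 m along the plane.
The resultant acts 1.31 + 0.3275 = 1.6375 m (along the plate) below the hinge at the top edge, so the moment about the hinge is M = F × 1.6375 = 105.136 × 1.6375 = 172.16 kN·m.
A normal force at the bottom, 2.62 m from the hinge, must supply this moment: P = 172.16/2.62 = 65.7099 kN.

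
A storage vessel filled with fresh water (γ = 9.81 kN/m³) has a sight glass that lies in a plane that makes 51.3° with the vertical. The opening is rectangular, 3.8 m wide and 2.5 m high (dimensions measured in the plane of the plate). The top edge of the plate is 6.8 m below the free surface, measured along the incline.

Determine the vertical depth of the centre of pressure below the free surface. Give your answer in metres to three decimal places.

γ = 9.81 kN/m³.
The plate makes 51.3° with the vertical, i.e. θ = 90° − 51.3° = 38.7° to the horizontal. Measuring y along the incline from the free-surface line, vertical depth h = y·sinθ with sinθ = 0.625243.
The centroid lies 2.5/2 = 1.25 m below the top edge, so y_c = 6.8 + 1.25 = 8.05 m and h_c = 8.05 × 0.625243 = 5.03321 m.
A = 3.8 × 2.5 = 9.5 m².
Resultant F = γ·h_c·A = 9.81 × 5.03321 × 9.5 = 469.07 kN.
I_c = b·h³/12 = 3.8 × 2.5³/12 = 4.94792 m⁴.
Centre of pressure: y_p = y_c + I_c/(y_c·A) = 8.05 + 4.94792/(8.05 × 9.5) = 8.05 + 0.0646998 = 8.1147 m along the plane.
Vertically, h_p = y_p·sinθ = 8.1147 × 0.625243 = 5.07366 m.

h_p = 5.074 m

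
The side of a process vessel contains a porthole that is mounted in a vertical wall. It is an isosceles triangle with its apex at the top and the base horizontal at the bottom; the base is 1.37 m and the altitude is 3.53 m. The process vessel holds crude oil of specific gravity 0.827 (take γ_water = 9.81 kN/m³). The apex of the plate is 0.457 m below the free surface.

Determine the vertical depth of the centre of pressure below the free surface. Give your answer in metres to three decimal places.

γ = 0.827 × 9.81 = 8.11287 kN/m³.
With the apex up, the centroid sits 2h/3 = 2 × 3.53/3 = 2.35333 m below the apex, so the centroid depth is h_c = 0.457 + 2.35333 = 2.81033 m.
A = ½ × 1.37 × 3.53 = 2.41805 m².
Resultant F = γ·h_c·A = 8.11287 × 2.81033 × 2.41805 = 55.1312 kN.
I_c = b·h³/36 = 1.37 × 3.53³/36 = 1.67395 m⁴.
Centre of pressure: y_p = y_c + I_c/(y_c·A) = 2.81033 + 1.67395/(2.81033 × 2.41805) = 2.81033 + 0.246331 = 3.05666 m along the plane.

h_p = 3.057 m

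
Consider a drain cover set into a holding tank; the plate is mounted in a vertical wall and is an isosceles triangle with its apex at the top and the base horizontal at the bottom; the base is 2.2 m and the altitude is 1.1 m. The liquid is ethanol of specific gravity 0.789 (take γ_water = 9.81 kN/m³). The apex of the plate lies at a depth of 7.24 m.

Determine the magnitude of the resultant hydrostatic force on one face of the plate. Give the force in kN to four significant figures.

F ≈ 74.67 kN

γ = 0.789 × 9.81 = 7.74009 kN/m³.
With the apex up, the centroid sits 2h/3 = 2 × 1.1/3 = 0.733333 m below the apex, so the centroid depth is h_c = 7.24 + 0.733333 = 7.97333 m.
A = ½ × 2.2 × 1.1 = 1.21 m².
Resultant F = γ·h_c·A = 7.74009 × 7.97333 × 1.21 = 74.6743 kN.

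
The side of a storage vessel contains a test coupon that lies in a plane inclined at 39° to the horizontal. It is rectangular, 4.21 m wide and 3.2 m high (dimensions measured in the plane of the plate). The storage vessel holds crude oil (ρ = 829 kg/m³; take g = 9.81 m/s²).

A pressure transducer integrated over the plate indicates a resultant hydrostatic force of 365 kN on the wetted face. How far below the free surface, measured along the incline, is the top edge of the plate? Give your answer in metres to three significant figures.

y_top ≈ 3.69 m

γ = ρg = 829 × 9.81 / 1000 = 8.13249 kN/m³.
A = 4.21 × 3.2 = 13.472 m².
From F = γ·h_c·A, the centroid depth is h_c = 365/(8.13249 × 13.472) = 3.33148 m.
Let θ = 39° be the plate's angle to the horizontal; measure y along the incline from where the plane meets the free surface. Vertical depth h = y·sinθ with sinθ = 0.629320.
Along the incline, y_c = h_c/sinθ = 3.33148/0.629320 = 5.29378 m.
The centroid lies 3.2/2 = 1.6 m below the top edge, so the top edge sits at y_top = 5.29378 − 1.6 = 3.69378 m along the incline.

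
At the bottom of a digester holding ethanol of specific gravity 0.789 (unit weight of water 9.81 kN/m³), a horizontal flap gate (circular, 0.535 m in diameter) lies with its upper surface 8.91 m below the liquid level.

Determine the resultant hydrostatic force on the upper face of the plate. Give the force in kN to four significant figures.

γ = 0.789 × 9.81 = 7.74009 kN/m³.
The plate is horizontal, so pressure is uniform at p = γ·h = 7.74009 × 8.91 = 68.9642 kN/m².
A = π(0.2675)² = 0.224801 m².
F = p·A = 68.9642 × 0.224801 = 15.5032 kN.

F ≈ 15.50 kN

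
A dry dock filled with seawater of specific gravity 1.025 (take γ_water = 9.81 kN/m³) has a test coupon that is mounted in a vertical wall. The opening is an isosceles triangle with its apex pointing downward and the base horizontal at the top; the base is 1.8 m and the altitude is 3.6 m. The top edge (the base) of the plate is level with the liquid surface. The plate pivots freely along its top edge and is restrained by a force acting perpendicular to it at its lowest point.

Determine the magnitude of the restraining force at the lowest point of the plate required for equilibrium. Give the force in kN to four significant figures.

γ = 1.025 × 9.81 = 10.05525 kN/m³.
With the apex down, the centroid sits h/3 = 3.6/3 = 1.2 m below the base (the top edge), so the centroid depth is h_c = 1.2 m.
A = ½ × 1.8 × 3.6 = 3.24 m².
Resultant F = γ·h_c·A = 10.05525 × 1.2 × 3.24 = 39.0948 kN.
I_c = b·h³/36 = 1.8 × 3.6³/36 = 2.3328 m⁴.
Centre of pressure: y_p = y_c + I_c/(y_c·A) = 1.2 + 2.3328/(1.2 × 3.24) = 1.2 + 0.6 = 1.8 m along the plane.
The resultant acts 1.2 + 0.6 = 1.8 m (along the plate) below the hinge at the top edge, so the moment about the hinge is M = F × 1.8 = 39.0948 × 1.8 = 70.3706 kN·m.
A normal force at the bottom, 3.6 m from the hinge, must supply this moment: P = 70.3706/3.6 = 19.5474 kN.

P ≈ 19.55 kN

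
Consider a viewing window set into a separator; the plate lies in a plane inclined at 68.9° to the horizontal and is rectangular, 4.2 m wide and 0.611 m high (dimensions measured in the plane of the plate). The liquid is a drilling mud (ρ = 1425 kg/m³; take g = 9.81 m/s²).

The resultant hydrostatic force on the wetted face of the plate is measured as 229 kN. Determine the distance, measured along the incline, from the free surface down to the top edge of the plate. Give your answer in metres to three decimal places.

γ = ρg = 1425 × 9.81 / 1000 = 13.97925 kN/m³.
A = 4.2 × 0.611 = 2.5662 m².
From F = γ·h_c·A, the centroid depth is h_c = 229/(13.97925 × 2.5662) = 6.38353 m.
Let θ = 68.9° be the plate's angle to the horizontal; measure y along the incline from where the plane meets the free surface. Vertical depth h = y·sinθ with sinθ = 0.932954.
Along the incline, y_c = h_c/sinθ = 6.38353/0.932954 = 6.84228 m.
The centroid lies 0.611/2 = 0.3055 m below the top edge, so the top edge sits at y_top = 6.84228 − 0.3055 = 6.53678 m along the incline.

y_top ≈ 6.537 m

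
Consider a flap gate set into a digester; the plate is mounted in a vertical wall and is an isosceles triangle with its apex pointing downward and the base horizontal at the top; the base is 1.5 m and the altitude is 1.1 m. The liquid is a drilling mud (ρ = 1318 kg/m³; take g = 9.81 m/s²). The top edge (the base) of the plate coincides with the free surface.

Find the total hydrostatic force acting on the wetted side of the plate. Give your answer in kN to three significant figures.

γ = ρg = 1318 × 9.81 / 1000 = 12.92958 kN/m³.
With the apex down, the centroid sits h/3 = 1.1/3 = 0.366667 m below the base (the top edge), so the centroid depth is h_c = 0.366667 m.
A = ½ × 1.5 × 1.1 = 0.825 m².
Resultant F = γ·h_c·A = 12.92958 × 0.366667 × 0.825 = 3.9112 kN.

F ≈ 3.91 kN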